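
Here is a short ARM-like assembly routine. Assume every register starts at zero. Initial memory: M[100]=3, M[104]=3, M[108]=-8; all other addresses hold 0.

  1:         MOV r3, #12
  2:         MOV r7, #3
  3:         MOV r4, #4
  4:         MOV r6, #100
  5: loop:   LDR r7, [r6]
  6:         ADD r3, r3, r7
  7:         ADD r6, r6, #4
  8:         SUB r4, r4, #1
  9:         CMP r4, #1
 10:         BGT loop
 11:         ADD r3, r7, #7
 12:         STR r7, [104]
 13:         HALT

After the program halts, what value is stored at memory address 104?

MOV r3, #12 → r3=12
MOV r7, #3 → r7=3
MOV r4, #4 → r4=4
MOV r6, #100 → r6=100
LDR r7, [r6] → r7=M[100]=3
ADD r3, r3, r7 → r3=12+3=15
ADD r6, r6, #4 → r6=100+4=104
SUB r4, r4, #1 → r4=4-1=3
CMP r4, #1  (cmp 3,1)
BGT loop: taken
LDR r7, [r6] → r7=M[104]=3
ADD r3, r3, r7 → r3=15+3=18
ADD r6, r6, #4 → r6=104+4=108
SUB r4, r4, #1 → r4=3-1=2
CMP r4, #1  (cmp 2,1)
BGT loop: taken
LDR r7, [r6] → r7=M[108]=-8
ADD r3, r3, r7 → r3=18+(-8)=10
ADD r6, r6, #4 → r6=108+4=112
SUB r4, r4, #1 → r4=2-1=1
CMP r4, #1  (cmp 1,1)
BGT loop: not taken
ADD r3, r7, #7 → r3=(-8)+7=-1
STR r7, [104] → M[104]=-8
halt.

-8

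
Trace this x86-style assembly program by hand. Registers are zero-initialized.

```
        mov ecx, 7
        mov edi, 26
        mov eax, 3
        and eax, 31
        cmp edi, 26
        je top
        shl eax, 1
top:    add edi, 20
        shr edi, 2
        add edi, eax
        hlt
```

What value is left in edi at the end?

14

mov ecx, 7 → ecx=7
mov edi, 26 → edi=26
mov eax, 3 → eax=3
and eax, 31 → eax=3&31=3
cmp edi, 26  (cmp 26,26)
je top: taken
add edi, 20 → edi=26+20=46
shr edi, 2 → edi=46>>2=11
add edi, eax → edi=11+3=14
halt.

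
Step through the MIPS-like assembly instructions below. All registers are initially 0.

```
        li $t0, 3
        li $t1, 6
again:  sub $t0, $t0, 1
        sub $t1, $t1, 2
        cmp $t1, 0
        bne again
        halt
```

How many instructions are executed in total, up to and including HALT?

15

li $t0, 3 → $t0=3
li $t1, 6 → $t1=6
sub $t0, $t0, 1 → $t0=3-1=2
sub $t1, $t1, 2 → $t1=6-2=4
cmp $t1, 0  (cmp 4,0)
bne again: taken
sub $t0, $t0, 1 → $t0=2-1=1
sub $t1, $t1, 2 → $t1=4-2=2
cmp $t1, 0  (cmp 2,0)
bne again: taken
sub $t0, $t0, 1 → $t0=1-1=0
sub $t1, $t1, 2 → $t1=2-2=0
cmp $t1, 0  (cmp 0,0)
bne again: not taken
halt.
Total executed instructions: 15.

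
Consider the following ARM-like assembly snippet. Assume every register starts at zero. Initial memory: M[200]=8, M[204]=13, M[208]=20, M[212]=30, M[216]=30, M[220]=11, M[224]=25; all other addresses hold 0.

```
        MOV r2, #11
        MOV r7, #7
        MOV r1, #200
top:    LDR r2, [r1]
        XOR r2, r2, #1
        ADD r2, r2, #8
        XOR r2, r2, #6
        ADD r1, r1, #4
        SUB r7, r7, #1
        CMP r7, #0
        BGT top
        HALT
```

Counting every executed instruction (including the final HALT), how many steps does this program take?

60

MOV r2, #11 → r2=11
MOV r7, #7 → r7=7
MOV r1, #200 → r1=200
LDR r2, [r1] → r2=M[200]=8
XOR r2, r2, #1 → r2=8^1=9
ADD r2, r2, #8 → r2=9+8=17
XOR r2, r2, #6 → r2=17^6=23
ADD r1, r1, #4 → r1=200+4=204
SUB r7, r7, #1 → r7=7-1=6
CMP r7, #0  (cmp 6,0)
BGT top: taken
LDR r2, [r1] → r2=M[204]=13
XOR r2, r2, #1 → r2=13^1=12
ADD r2, r2, #8 → r2=12+8=20
XOR r2, r2, #6 → r2=20^6=18
ADD r1, r1, #4 → r1=204+4=208
SUB r7, r7, #1 → r7=6-1=5
CMP r7, #0  (cmp 5,0)
BGT top: taken
LDR r2, [r1] → r2=M[208]=20
XOR r2, r2, #1 → r2=20^1=21
ADD r2, r2, #8 → r2=21+8=29
XOR r2, r2, #6 → r2=29^6=27
ADD r1, r1, #4 → r1=208+4=212
SUB r7, r7, #1 → r7=5-1=4
CMP r7, #0  (cmp 4,0)
BGT top: taken
LDR r2, [r1] → r2=M[212]=30
XOR r2, r2, #1 → r2=30^1=31
ADD r2, r2, #8 → r2=31+8=39
XOR r2, r2, #6 → r2=39^6=33
ADD r1, r1, #4 → r1=212+4=216
SUB r7, r7, #1 → r7=4-1=3
CMP r7, #0  (cmp 3,0)
BGT top: taken
LDR r2, [r1] → r2=M[216]=30
XOR r2, r2, #1 → r2=30^1=31
ADD r2, r2, #8 → r2=31+8=39
XOR r2, r2, #6 → r2=39^6=33
ADD r1, r1, #4 → r1=216+4=220
SUB r7, r7, #1 → r7=3-1=2
CMP r7, #0  (cmp 2,0)
BGT top: taken
LDR r2, [r1] → r2=M[220]=11
XOR r2, r2, #1 → r2=11^1=10
ADD r2, r2, #8 → r2=10+8=18
XOR r2, r2, #6 → r2=18^6=20
ADD r1, r1, #4 → r1=220+4=224
SUB r7, r7, #1 → r7=2-1=1
CMP r7, #0  (cmp 1,0)
BGT top: taken
LDR r2, [r1] → r2=M[224]=25
XOR r2, r2, #1 → r2=25^1=24
ADD r2, r2, #8 → r2=24+8=32
XOR r2, r2, #6 → r2=32^6=38
ADD r1, r1, #4 → r1=224+4=228
SUB r7, r7, #1 → r7=1-1=0
CMP r7, #0  (cmp 0,0)
BGT top: not taken
halt.
Total executed instructions: 60.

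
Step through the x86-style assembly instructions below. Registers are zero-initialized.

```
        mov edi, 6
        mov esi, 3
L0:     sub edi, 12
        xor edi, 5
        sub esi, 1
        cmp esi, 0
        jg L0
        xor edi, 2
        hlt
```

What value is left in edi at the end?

mov edi, 6 → edi=6
mov esi, 3 → esi=3
sub edi, 12 → edi=6-12=-6
xor edi, 5 → edi=(-6)^5=-1
sub esi, 1 → esi=3-1=2
cmp esi, 0  (cmp 2,0)
jg L0: taken
sub edi, 12 → edi=(-1)-12=-13
xor edi, 5 → edi=(-13)^5=-10
sub esi, 1 → esi=2-1=1
cmp esi, 0  (cmp 1,0)
jg L0: taken
sub edi, 12 → edi=(-10)-12=-22
xor edi, 5 → edi=(-22)^5=-17
sub esi, 1 → esi=1-1=0
cmp esi, 0  (cmp 0,0)
jg L0: not taken
xor edi, 2 → edi=(-17)^2=-19
halt.

-19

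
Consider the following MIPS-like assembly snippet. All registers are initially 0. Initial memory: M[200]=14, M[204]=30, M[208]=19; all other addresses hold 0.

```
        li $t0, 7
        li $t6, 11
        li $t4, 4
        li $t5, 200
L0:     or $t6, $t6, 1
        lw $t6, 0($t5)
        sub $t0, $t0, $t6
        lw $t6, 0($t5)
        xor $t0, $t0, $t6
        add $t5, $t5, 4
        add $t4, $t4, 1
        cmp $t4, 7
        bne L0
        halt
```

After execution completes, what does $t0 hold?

after li $t0, 7: $t0=7
after li $t6, 11: $t6=11
after li $t4, 4: $t4=4
after li $t5, 200: $t5=200
after or $t6, $t6, 1: $t6=11|1=11
after lw $t6, 0($t5): $t6=M[200]=14
after sub $t0, $t0, $t6: $t0=7-14=-7
after lw $t6, 0($t5): $t6=M[200]=14
after xor $t0, $t0, $t6: $t0=(-7)^14=-9
after add $t5, $t5, 4: $t5=200+4=204
after add $t4, $t4, 1: $t4=4+1=5
cmp $t4, 7  (cmp 5,7)
bne L0: taken
after or $t6, $t6, 1: $t6=14|1=15
after lw $t6, 0($t5): $t6=M[204]=30
after sub $t0, $t0, $t6: $t0=(-9)-30=-39
after lw $t6, 0($t5): $t6=M[204]=30
after xor $t0, $t0, $t6: $t0=(-39)^30=-57
after add $t5, $t5, 4: $t5=204+4=208
after add $t4, $t4, 1: $t4=5+1=6
cmp $t4, 7  (cmp 6,7)
bne L0: taken
after or $t6, $t6, 1: $t6=30|1=31
after lw $t6, 0($t5): $t6=M[208]=19
after sub $t0, $t0, $t6: $t0=(-57)-19=-76
after lw $t6, 0($t5): $t6=M[208]=19
after xor $t0, $t0, $t6: $t0=(-76)^19=-89
after add $t5, $t5, 4: $t5=208+4=212
after add $t4, $t4, 1: $t4=6+1=7
cmp $t4, 7  (cmp 7,7)
bne L0: not taken
halt.

-89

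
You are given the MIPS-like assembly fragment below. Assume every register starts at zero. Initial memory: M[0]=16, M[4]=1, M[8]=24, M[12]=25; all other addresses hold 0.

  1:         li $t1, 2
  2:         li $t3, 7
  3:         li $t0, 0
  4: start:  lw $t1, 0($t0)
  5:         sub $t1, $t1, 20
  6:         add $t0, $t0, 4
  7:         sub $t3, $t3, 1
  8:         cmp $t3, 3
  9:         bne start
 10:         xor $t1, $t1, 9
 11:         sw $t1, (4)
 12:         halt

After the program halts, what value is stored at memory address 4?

12

li $t1, 2 → $t1=2
li $t3, 7 → $t3=7
li $t0, 0 → $t0=0
lw $t1, 0($t0) → $t1=M[0]=16
sub $t1, $t1, 20 → $t1=16-20=-4
add $t0, $t0, 4 → $t0=0+4=4
sub $t3, $t3, 1 → $t3=7-1=6
cmp $t3, 3  (cmp 6,3)
bne start: taken
lw $t1, 0($t0) → $t1=M[4]=1
sub $t1, $t1, 20 → $t1=1-20=-19
add $t0, $t0, 4 → $t0=4+4=8
sub $t3, $t3, 1 → $t3=6-1=5
cmp $t3, 3  (cmp 5,3)
bne start: taken
lw $t1, 0($t0) → $t1=M[8]=24
sub $t1, $t1, 20 → $t1=24-20=4
add $t0, $t0, 4 → $t0=8+4=12
sub $t3, $t3, 1 → $t3=5-1=4
cmp $t3, 3  (cmp 4,3)
bne start: taken
lw $t1, 0($t0) → $t1=M[12]=25
sub $t1, $t1, 20 → $t1=25-20=5
add $t0, $t0, 4 → $t0=12+4=16
sub $t3, $t3, 1 → $t3=4-1=3
cmp $t3, 3  (cmp 3,3)
bne start: not taken
xor $t1, $t1, 9 → $t1=5^9=12
sw $t1, (4) → M[4]=12
halt.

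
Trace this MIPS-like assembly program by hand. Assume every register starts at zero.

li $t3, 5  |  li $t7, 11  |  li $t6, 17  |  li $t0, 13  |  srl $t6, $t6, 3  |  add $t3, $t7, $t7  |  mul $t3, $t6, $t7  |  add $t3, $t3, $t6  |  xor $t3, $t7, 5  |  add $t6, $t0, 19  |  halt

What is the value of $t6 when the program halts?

32

li $t3, 5 → $t3=5
li $t7, 11 → $t7=11
li $t6, 17 → $t6=17
li $t0, 13 → $t0=13
srl $t6, $t6, 3 → $t6=17>>3=2
add $t3, $t7, $t7 → $t3=11+11=22
mul $t3, $t6, $t7 → $t3=2*11=22
add $t3, $t3, $t6 → $t3=22+2=24
xor $t3, $t7, 5 → $t3=11^5=14
add $t6, $t0, 19 → $t6=13+19=32
halt.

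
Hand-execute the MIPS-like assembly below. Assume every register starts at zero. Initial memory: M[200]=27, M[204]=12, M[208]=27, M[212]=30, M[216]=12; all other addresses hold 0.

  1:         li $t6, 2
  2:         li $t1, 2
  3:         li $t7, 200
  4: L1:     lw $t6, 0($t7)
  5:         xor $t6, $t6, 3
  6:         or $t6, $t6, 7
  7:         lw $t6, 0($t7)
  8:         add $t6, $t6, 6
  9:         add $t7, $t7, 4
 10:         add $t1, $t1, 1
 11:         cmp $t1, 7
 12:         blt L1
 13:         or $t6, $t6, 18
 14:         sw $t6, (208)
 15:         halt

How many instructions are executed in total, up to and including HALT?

51

li $t6, 2 → $t6=2
li $t1, 2 → $t1=2
li $t7, 200 → $t7=200
lw $t6, 0($t7) → $t6=M[200]=27
xor $t6, $t6, 3 → $t6=27^3=24
or $t6, $t6, 7 → $t6=24|7=31
lw $t6, 0($t7) → $t6=M[200]=27
add $t6, $t6, 6 → $t6=27+6=33
add $t7, $t7, 4 → $t7=200+4=204
add $t1, $t1, 1 → $t1=2+1=3
cmp $t1, 7  (cmp 3,7)
blt L1: taken
lw $t6, 0($t7) → $t6=M[204]=12
xor $t6, $t6, 3 → $t6=12^3=15
or $t6, $t6, 7 → $t6=15|7=15
lw $t6, 0($t7) → $t6=M[204]=12
add $t6, $t6, 6 → $t6=12+6=18
add $t7, $t7, 4 → $t7=204+4=208
add $t1, $t1, 1 → $t1=3+1=4
cmp $t1, 7  (cmp 4,7)
blt L1: taken
lw $t6, 0($t7) → $t6=M[208]=27
xor $t6, $t6, 3 → $t6=27^3=24
or $t6, $t6, 7 → $t6=24|7=31
lw $t6, 0($t7) → $t6=M[208]=27
add $t6, $t6, 6 → $t6=27+6=33
add $t7, $t7, 4 → $t7=208+4=212
add $t1, $t1, 1 → $t1=4+1=5
cmp $t1, 7  (cmp 5,7)
blt L1: taken
lw $t6, 0($t7) → $t6=M[212]=30
xor $t6, $t6, 3 → $t6=30^3=29
or $t6, $t6, 7 → $t6=29|7=31
lw $t6, 0($t7) → $t6=M[212]=30
add $t6, $t6, 6 → $t6=30+6=36
add $t7, $t7, 4 → $t7=212+4=216
add $t1, $t1, 1 → $t1=5+1=6
cmp $t1, 7  (cmp 6,7)
blt L1: taken
lw $t6, 0($t7) → $t6=M[216]=12
xor $t6, $t6, 3 → $t6=12^3=15
or $t6, $t6, 7 → $t6=15|7=15
lw $t6, 0($t7) → $t6=M[216]=12
add $t6, $t6, 6 → $t6=12+6=18
add $t7, $t7, 4 → $t7=216+4=220
add $t1, $t1, 1 → $t1=6+1=7
cmp $t1, 7  (cmp 7,7)
blt L1: not taken
or $t6, $t6, 18 → $t6=18|18=18
sw $t6, (208) → M[208]=18
halt.
Total executed instructions: 51.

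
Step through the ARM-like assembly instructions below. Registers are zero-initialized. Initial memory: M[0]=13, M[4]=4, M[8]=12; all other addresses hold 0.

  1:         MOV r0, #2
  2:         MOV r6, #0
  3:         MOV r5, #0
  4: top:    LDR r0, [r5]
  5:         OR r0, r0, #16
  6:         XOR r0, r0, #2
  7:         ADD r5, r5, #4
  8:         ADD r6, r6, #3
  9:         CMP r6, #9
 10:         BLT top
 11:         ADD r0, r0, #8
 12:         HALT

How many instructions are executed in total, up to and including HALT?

26

MOV r0, #2 → r0=2
MOV r6, #0 → r6=0
MOV r5, #0 → r5=0
LDR r0, [r5] → r0=M[0]=13
OR r0, r0, #16 → r0=13|16=29
XOR r0, r0, #2 → r0=29^2=31
ADD r5, r5, #4 → r5=0+4=4
ADD r6, r6, #3 → r6=0+3=3
CMP r6, #9  (cmp 3,9)
BLT top: taken
LDR r0, [r5] → r0=M[4]=4
OR r0, r0, #16 → r0=4|16=20
XOR r0, r0, #2 → r0=20^2=22
ADD r5, r5, #4 → r5=4+4=8
ADD r6, r6, #3 → r6=3+3=6
CMP r6, #9  (cmp 6,9)
BLT top: taken
LDR r0, [r5] → r0=M[8]=12
OR r0, r0, #16 → r0=12|16=28
XOR r0, r0, #2 → r0=28^2=30
ADD r5, r5, #4 → r5=8+4=12
ADD r6, r6, #3 → r6=6+3=9
CMP r6, #9  (cmp 9,9)
BLT top: not taken
ADD r0, r0, #8 → r0=30+8=38
halt.
Total executed instructions: 26.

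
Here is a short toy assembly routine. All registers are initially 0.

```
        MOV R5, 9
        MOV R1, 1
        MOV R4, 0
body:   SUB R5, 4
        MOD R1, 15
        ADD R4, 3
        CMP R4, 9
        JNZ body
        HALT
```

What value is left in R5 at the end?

-3

MOV R5, 9 → R5=9
MOV R1, 1 → R1=1
MOV R4, 0 → R4=0
SUB R5, 4 → R5=9-4=5
MOD R1, 15 → R1=1%15=1
ADD R4, 3 → R4=0+3=3
CMP R4, 9  (cmp 3,9)
JNZ body: taken
SUB R5, 4 → R5=5-4=1
MOD R1, 15 → R1=1%15=1
ADD R4, 3 → R4=3+3=6
CMP R4, 9  (cmp 6,9)
JNZ body: taken
SUB R5, 4 → R5=1-4=-3
MOD R1, 15 → R1=1%15=1
ADD R4, 3 → R4=6+3=9
CMP R4, 9  (cmp 9,9)
JNZ body: not taken
halt.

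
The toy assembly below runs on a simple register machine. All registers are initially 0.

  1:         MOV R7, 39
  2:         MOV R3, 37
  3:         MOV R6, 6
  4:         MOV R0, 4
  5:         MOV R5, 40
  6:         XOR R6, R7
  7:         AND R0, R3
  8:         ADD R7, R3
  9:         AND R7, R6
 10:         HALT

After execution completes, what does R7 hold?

0

MOV R7, 39 → R7=39
MOV R3, 37 → R3=37
MOV R6, 6 → R6=6
MOV R0, 4 → R0=4
MOV R5, 40 → R5=40
XOR R6, R7 → R6=6^39=33
AND R0, R3 → R0=4&37=4
ADD R7, R3 → R7=39+37=76
AND R7, R6 → R7=76&33=0
halt.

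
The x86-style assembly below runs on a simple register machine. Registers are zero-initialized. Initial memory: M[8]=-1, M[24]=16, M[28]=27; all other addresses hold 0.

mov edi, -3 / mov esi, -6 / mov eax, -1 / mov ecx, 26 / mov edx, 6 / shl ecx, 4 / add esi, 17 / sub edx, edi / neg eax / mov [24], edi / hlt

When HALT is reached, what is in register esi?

11

mov edi, -3 → edi=-3
mov esi, -6 → esi=-6
mov eax, -1 → eax=-1
mov ecx, 26 → ecx=26
mov edx, 6 → edx=6
shl ecx, 4 → ecx=26<<4=416
add esi, 17 → esi=(-6)+17=11
sub edx, edi → edx=6-(-3)=9
neg eax → eax=-(-1)=1
mov [24], edi → M[24]=-3
halt.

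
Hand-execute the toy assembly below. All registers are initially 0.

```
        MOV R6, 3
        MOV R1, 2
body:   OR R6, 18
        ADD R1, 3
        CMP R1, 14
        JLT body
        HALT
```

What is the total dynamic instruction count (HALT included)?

R6=3
R1=2
R6=3|18=19
R1=2+3=5
CMP R1, 14  (cmp 5,14)
JLT body: taken
R6=19|18=19
R1=5+3=8
CMP R1, 14  (cmp 8,14)
JLT body: taken
R6=19|18=19
R1=8+3=11
CMP R1, 14  (cmp 11,14)
JLT body: taken
R6=19|18=19
R1=11+3=14
CMP R1, 14  (cmp 14,14)
JLT body: not taken
halt.
Total executed instructions: 19.

19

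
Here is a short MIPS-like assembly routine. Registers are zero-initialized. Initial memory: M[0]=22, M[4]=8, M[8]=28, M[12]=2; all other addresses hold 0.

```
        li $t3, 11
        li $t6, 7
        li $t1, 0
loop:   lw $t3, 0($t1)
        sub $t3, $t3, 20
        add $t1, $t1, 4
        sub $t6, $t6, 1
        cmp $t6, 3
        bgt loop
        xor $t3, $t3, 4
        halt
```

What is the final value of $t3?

$t3=11
$t6=7
$t1=0
$t3=M[0]=22
$t3=22-20=2
$t1=0+4=4
$t6=7-1=6
cmp $t6, 3  (cmp 6,3)
bgt loop: taken
$t3=M[4]=8
$t3=8-20=-12
$t1=4+4=8
$t6=6-1=5
cmp $t6, 3  (cmp 5,3)
bgt loop: taken
$t3=M[8]=28
$t3=28-20=8
$t1=8+4=12
$t6=5-1=4
cmp $t6, 3  (cmp 4,3)
bgt loop: taken
$t3=M[12]=2
$t3=2-20=-18
$t1=12+4=16
$t6=4-1=3
cmp $t6, 3  (cmp 3,3)
bgt loop: not taken
$t3=(-18)^4=-22
halt.

-22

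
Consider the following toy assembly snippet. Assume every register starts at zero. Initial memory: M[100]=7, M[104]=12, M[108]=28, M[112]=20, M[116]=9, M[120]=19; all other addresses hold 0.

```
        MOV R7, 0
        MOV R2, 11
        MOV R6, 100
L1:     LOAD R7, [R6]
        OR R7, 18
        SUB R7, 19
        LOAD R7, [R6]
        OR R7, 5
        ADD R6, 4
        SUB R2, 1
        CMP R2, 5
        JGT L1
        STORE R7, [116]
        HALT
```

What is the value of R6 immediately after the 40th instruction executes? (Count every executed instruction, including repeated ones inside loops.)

116

MOV R7, 0 → R7=0
MOV R2, 11 → R2=11
MOV R6, 100 → R6=100
LOAD R7, [R6] → R7=M[100]=7
OR R7, 18 → R7=7|18=23
SUB R7, 19 → R7=23-19=4
LOAD R7, [R6] → R7=M[100]=7
OR R7, 5 → R7=7|5=7
ADD R6, 4 → R6=100+4=104
SUB R2, 1 → R2=11-1=10
CMP R2, 5  (cmp 10,5)
JGT L1: taken
LOAD R7, [R6] → R7=M[104]=12
OR R7, 18 → R7=12|18=30
SUB R7, 19 → R7=30-19=11
LOAD R7, [R6] → R7=M[104]=12
OR R7, 5 → R7=12|5=13
ADD R6, 4 → R6=104+4=108
SUB R2, 1 → R2=10-1=9
CMP R2, 5  (cmp 9,5)
JGT L1: taken
LOAD R7, [R6] → R7=M[108]=28
OR R7, 18 → R7=28|18=30
SUB R7, 19 → R7=30-19=11
LOAD R7, [R6] → R7=M[108]=28
OR R7, 5 → R7=28|5=29
ADD R6, 4 → R6=108+4=112
SUB R2, 1 → R2=9-1=8
CMP R2, 5  (cmp 8,5)
JGT L1: taken
LOAD R7, [R6] → R7=M[112]=20
OR R7, 18 → R7=20|18=22
SUB R7, 19 → R7=22-19=3
LOAD R7, [R6] → R7=M[112]=20
OR R7, 5 → R7=20|5=21
ADD R6, 4 → R6=112+4=116
SUB R2, 1 → R2=8-1=7
CMP R2, 5  (cmp 7,5)
JGT L1: taken
LOAD R7, [R6] → R7=M[116]=9
After step 40: R6 = 116.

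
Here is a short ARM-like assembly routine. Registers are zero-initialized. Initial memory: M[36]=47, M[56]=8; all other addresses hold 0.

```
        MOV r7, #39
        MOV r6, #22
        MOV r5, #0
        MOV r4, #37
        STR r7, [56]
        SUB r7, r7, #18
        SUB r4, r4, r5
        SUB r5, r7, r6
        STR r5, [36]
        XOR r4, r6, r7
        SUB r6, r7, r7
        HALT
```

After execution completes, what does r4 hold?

3

r7=39
r6=22
r5=0
r4=37
STR r7, [56] → M[56]=39
r7=39-18=21
r4=37-0=37
r5=21-22=-1
STR r5, [36] → M[36]=-1
r4=22^21=3
r6=21-21=0
halt.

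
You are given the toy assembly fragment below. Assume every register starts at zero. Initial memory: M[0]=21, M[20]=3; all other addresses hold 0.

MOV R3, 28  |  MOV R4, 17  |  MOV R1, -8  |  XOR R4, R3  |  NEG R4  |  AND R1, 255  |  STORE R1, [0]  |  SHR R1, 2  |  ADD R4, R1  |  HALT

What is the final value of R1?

after MOV R3, 28: R3=28
after MOV R4, 17: R4=17
after MOV R1, -8: R1=-8
after XOR R4, R3: R4=17^28=13
after NEG R4: R4=-(13)=-13
after AND R1, 255: R1=(-8)&255=248
STORE R1, [0] → M[0]=248
after SHR R1, 2: R1=248>>2=62
after ADD R4, R1: R4=(-13)+62=49
halt.

62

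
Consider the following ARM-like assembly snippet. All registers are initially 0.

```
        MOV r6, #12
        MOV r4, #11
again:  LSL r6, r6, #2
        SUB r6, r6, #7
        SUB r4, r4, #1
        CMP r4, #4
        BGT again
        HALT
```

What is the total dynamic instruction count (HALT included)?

38

MOV r6, #12 → r6=12
MOV r4, #11 → r4=11
LSL r6, r6, #2 → r6=12<<2=48
SUB r6, r6, #7 → r6=48-7=41
SUB r4, r4, #1 → r4=11-1=10
CMP r4, #4  (cmp 10,4)
BGT again: taken
LSL r6, r6, #2 → r6=41<<2=164
SUB r6, r6, #7 → r6=164-7=157
SUB r4, r4, #1 → r4=10-1=9
CMP r4, #4  (cmp 9,4)
BGT again: taken
LSL r6, r6, #2 → r6=157<<2=628
SUB r6, r6, #7 → r6=628-7=621
SUB r4, r4, #1 → r4=9-1=8
CMP r4, #4  (cmp 8,4)
BGT again: taken
LSL r6, r6, #2 → r6=621<<2=2484
SUB r6, r6, #7 → r6=2484-7=2477
SUB r4, r4, #1 → r4=8-1=7
CMP r4, #4  (cmp 7,4)
BGT again: taken
LSL r6, r6, #2 → r6=2477<<2=9908
SUB r6, r6, #7 → r6=9908-7=9901
SUB r4, r4, #1 → r4=7-1=6
CMP r4, #4  (cmp 6,4)
BGT again: taken
LSL r6, r6, #2 → r6=9901<<2=39604
SUB r6, r6, #7 → r6=39604-7=39597
SUB r4, r4, #1 → r4=6-1=5
CMP r4, #4  (cmp 5,4)
BGT again: taken
LSL r6, r6, #2 → r6=39597<<2=158388
SUB r6, r6, #7 → r6=158388-7=158381
SUB r4, r4, #1 → r4=5-1=4
CMP r4, #4  (cmp 4,4)
BGT again: not taken
halt.
Total executed instructions: 38.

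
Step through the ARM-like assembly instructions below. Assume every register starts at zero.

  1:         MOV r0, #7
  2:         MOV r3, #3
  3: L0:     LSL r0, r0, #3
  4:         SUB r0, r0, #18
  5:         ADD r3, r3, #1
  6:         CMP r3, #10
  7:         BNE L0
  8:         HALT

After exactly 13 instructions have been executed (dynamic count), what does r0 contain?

MOV r0, #7 → r0=7
MOV r3, #3 → r3=3
LSL r0, r0, #3 → r0=7<<3=56
SUB r0, r0, #18 → r0=56-18=38
ADD r3, r3, #1 → r3=3+1=4
CMP r3, #10  (cmp 4,10)
BNE L0: taken
LSL r0, r0, #3 → r0=38<<3=304
SUB r0, r0, #18 → r0=304-18=286
ADD r3, r3, #1 → r3=4+1=5
CMP r3, #10  (cmp 5,10)
BNE L0: taken
LSL r0, r0, #3 → r0=286<<3=2288
After step 13: r0 = 2288.

2288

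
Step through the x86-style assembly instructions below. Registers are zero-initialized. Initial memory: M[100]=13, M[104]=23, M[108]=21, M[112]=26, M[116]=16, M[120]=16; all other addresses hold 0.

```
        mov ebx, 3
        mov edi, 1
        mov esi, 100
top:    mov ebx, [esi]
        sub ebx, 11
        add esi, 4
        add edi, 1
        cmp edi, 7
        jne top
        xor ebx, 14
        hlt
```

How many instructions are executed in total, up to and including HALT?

41

ebx=3
edi=1
esi=100
ebx=M[100]=13
ebx=13-11=2
esi=100+4=104
edi=1+1=2
cmp edi, 7  (cmp 2,7)
jne top: taken
ebx=M[104]=23
ebx=23-11=12
esi=104+4=108
edi=2+1=3
cmp edi, 7  (cmp 3,7)
jne top: taken
ebx=M[108]=21
ebx=21-11=10
esi=108+4=112
edi=3+1=4
cmp edi, 7  (cmp 4,7)
jne top: taken
ebx=M[112]=26
ebx=26-11=15
esi=112+4=116
edi=4+1=5
cmp edi, 7  (cmp 5,7)
jne top: taken
ebx=M[116]=16
ebx=16-11=5
esi=116+4=120
edi=5+1=6
cmp edi, 7  (cmp 6,7)
jne top: taken
ebx=M[120]=16
ebx=16-11=5
esi=120+4=124
edi=6+1=7
cmp edi, 7  (cmp 7,7)
jne top: not taken
ebx=5^14=11
halt.
Total executed instructions: 41.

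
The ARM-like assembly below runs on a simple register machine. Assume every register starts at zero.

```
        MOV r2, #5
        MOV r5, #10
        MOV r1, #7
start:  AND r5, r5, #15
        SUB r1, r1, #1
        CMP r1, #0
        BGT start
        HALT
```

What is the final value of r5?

r2=5
r5=10
r1=7
r5=10&15=10
r1=7-1=6
CMP r1, #0  (cmp 6,0)
BGT start: taken
r5=10&15=10
r1=6-1=5
CMP r1, #0  (cmp 5,0)
BGT start: taken
r5=10&15=10
r1=5-1=4
CMP r1, #0  (cmp 4,0)
BGT start: taken
r5=10&15=10
r1=4-1=3
CMP r1, #0  (cmp 3,0)
BGT start: taken
r5=10&15=10
r1=3-1=2
CMP r1, #0  (cmp 2,0)
BGT start: taken
r5=10&15=10
r1=2-1=1
CMP r1, #0  (cmp 1,0)
BGT start: taken
r5=10&15=10
r1=1-1=0
CMP r1, #0  (cmp 0,0)
BGT start: not taken
halt.

10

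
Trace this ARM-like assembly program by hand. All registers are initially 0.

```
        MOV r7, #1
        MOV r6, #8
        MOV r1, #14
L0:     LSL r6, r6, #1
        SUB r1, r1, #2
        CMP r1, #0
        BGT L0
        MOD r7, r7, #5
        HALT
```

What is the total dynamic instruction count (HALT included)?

33

after MOV r7, #1: r7=1
after MOV r6, #8: r6=8
after MOV r1, #14: r1=14
after LSL r6, r6, #1: r6=8<<1=16
after SUB r1, r1, #2: r1=14-2=12
CMP r1, #0  (cmp 12,0)
BGT L0: taken
after LSL r6, r6, #1: r6=16<<1=32
after SUB r1, r1, #2: r1=12-2=10
CMP r1, #0  (cmp 10,0)
BGT L0: taken
after LSL r6, r6, #1: r6=32<<1=64
after SUB r1, r1, #2: r1=10-2=8
CMP r1, #0  (cmp 8,0)
BGT L0: taken
after LSL r6, r6, #1: r6=64<<1=128
after SUB r1, r1, #2: r1=8-2=6
CMP r1, #0  (cmp 6,0)
BGT L0: taken
after LSL r6, r6, #1: r6=128<<1=256
after SUB r1, r1, #2: r1=6-2=4
CMP r1, #0  (cmp 4,0)
BGT L0: taken
after LSL r6, r6, #1: r6=256<<1=512
after SUB r1, r1, #2: r1=4-2=2
CMP r1, #0  (cmp 2,0)
BGT L0: taken
after LSL r6, r6, #1: r6=512<<1=1024
after SUB r1, r1, #2: r1=2-2=0
CMP r1, #0  (cmp 0,0)
BGT L0: not taken
after MOD r7, r7, #5: r7=1%5=1
halt.
Total executed instructions: 33.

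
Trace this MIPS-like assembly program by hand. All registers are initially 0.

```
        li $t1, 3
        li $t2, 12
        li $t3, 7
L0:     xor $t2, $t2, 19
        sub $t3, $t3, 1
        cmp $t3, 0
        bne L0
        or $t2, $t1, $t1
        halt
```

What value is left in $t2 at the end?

3

after li $t1, 3: $t1=3
after li $t2, 12: $t2=12
after li $t3, 7: $t3=7
after xor $t2, $t2, 19: $t2=12^19=31
after sub $t3, $t3, 1: $t3=7-1=6
cmp $t3, 0  (cmp 6,0)
bne L0: taken
after xor $t2, $t2, 19: $t2=31^19=12
after sub $t3, $t3, 1: $t3=6-1=5
cmp $t3, 0  (cmp 5,0)
bne L0: taken
after xor $t2, $t2, 19: $t2=12^19=31
after sub $t3, $t3, 1: $t3=5-1=4
cmp $t3, 0  (cmp 4,0)
bne L0: taken
after xor $t2, $t2, 19: $t2=31^19=12
after sub $t3, $t3, 1: $t3=4-1=3
cmp $t3, 0  (cmp 3,0)
bne L0: taken
after xor $t2, $t2, 19: $t2=12^19=31
after sub $t3, $t3, 1: $t3=3-1=2
cmp $t3, 0  (cmp 2,0)
bne L0: taken
after xor $t2, $t2, 19: $t2=31^19=12
after sub $t3, $t3, 1: $t3=2-1=1
cmp $t3, 0  (cmp 1,0)
bne L0: taken
after xor $t2, $t2, 19: $t2=12^19=31
after sub $t3, $t3, 1: $t3=1-1=0
cmp $t3, 0  (cmp 0,0)
bne L0: not taken
after or $t2, $t1, $t1: $t2=3|3=3
halt.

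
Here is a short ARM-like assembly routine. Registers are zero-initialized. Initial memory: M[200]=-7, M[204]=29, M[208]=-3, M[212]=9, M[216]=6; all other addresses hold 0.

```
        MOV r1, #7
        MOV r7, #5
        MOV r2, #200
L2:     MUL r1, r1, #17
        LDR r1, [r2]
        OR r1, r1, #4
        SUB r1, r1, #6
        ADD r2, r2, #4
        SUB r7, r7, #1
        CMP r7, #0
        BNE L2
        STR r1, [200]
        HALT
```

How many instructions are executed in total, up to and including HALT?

45

after MOV r1, #7: r1=7
after MOV r7, #5: r7=5
after MOV r2, #200: r2=200
after MUL r1, r1, #17: r1=7*17=119
after LDR r1, [r2]: r1=M[200]=-7
after OR r1, r1, #4: r1=(-7)|4=-3
after SUB r1, r1, #6: r1=(-3)-6=-9
after ADD r2, r2, #4: r2=200+4=204
after SUB r7, r7, #1: r7=5-1=4
CMP r7, #0  (cmp 4,0)
BNE L2: taken
after MUL r1, r1, #17: r1=(-9)*17=-153
after LDR r1, [r2]: r1=M[204]=29
after OR r1, r1, #4: r1=29|4=29
after SUB r1, r1, #6: r1=29-6=23
after ADD r2, r2, #4: r2=204+4=208
after SUB r7, r7, #1: r7=4-1=3
CMP r7, #0  (cmp 3,0)
BNE L2: taken
after MUL r1, r1, #17: r1=23*17=391
after LDR r1, [r2]: r1=M[208]=-3
after OR r1, r1, #4: r1=(-3)|4=-3
after SUB r1, r1, #6: r1=(-3)-6=-9
after ADD r2, r2, #4: r2=208+4=212
after SUB r7, r7, #1: r7=3-1=2
CMP r7, #0  (cmp 2,0)
BNE L2: taken
after MUL r1, r1, #17: r1=(-9)*17=-153
after LDR r1, [r2]: r1=M[212]=9
after OR r1, r1, #4: r1=9|4=13
after SUB r1, r1, #6: r1=13-6=7
after ADD r2, r2, #4: r2=212+4=216
after SUB r7, r7, #1: r7=2-1=1
CMP r7, #0  (cmp 1,0)
BNE L2: taken
after MUL r1, r1, #17: r1=7*17=119
after LDR r1, [r2]: r1=M[216]=6
after OR r1, r1, #4: r1=6|4=6
after SUB r1, r1, #6: r1=6-6=0
after ADD r2, r2, #4: r2=216+4=220
after SUB r7, r7, #1: r7=1-1=0
CMP r7, #0  (cmp 0,0)
BNE L2: not taken
STR r1, [200] → M[200]=0
halt.
Total executed instructions: 45.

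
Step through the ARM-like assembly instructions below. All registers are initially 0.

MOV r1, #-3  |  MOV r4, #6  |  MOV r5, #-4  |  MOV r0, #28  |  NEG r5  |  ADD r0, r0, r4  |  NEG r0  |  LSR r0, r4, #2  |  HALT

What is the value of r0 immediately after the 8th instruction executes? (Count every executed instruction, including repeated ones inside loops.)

r1=-3
r4=6
r5=-4
r0=28
r5=-(-4)=4
r0=28+6=34
r0=-(34)=-34
r0=6>>2=1
After step 8: r0 = 1.

1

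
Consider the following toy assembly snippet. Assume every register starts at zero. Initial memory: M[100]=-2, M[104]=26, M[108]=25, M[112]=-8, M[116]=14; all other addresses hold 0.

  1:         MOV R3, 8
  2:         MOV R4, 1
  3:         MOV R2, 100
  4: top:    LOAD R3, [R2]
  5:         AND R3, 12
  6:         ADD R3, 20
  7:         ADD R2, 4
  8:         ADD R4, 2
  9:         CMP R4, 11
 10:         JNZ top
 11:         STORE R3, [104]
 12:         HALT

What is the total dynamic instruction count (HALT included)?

40

after MOV R3, 8: R3=8
after MOV R4, 1: R4=1
after MOV R2, 100: R2=100
after LOAD R3, [R2]: R3=M[100]=-2
after AND R3, 12: R3=(-2)&12=12
after ADD R3, 20: R3=12+20=32
after ADD R2, 4: R2=100+4=104
after ADD R4, 2: R4=1+2=3
CMP R4, 11  (cmp 3,11)
JNZ top: taken
after LOAD R3, [R2]: R3=M[104]=26
after AND R3, 12: R3=26&12=8
after ADD R3, 20: R3=8+20=28
after ADD R2, 4: R2=104+4=108
after ADD R4, 2: R4=3+2=5
CMP R4, 11  (cmp 5,11)
JNZ top: taken
after LOAD R3, [R2]: R3=M[108]=25
after AND R3, 12: R3=25&12=8
after ADD R3, 20: R3=8+20=28
after ADD R2, 4: R2=108+4=112
after ADD R4, 2: R4=5+2=7
CMP R4, 11  (cmp 7,11)
JNZ top: taken
after LOAD R3, [R2]: R3=M[112]=-8
after AND R3, 12: R3=(-8)&12=8
after ADD R3, 20: R3=8+20=28
after ADD R2, 4: R2=112+4=116
after ADD R4, 2: R4=7+2=9
CMP R4, 11  (cmp 9,11)
JNZ top: taken
after LOAD R3, [R2]: R3=M[116]=14
after AND R3, 12: R3=14&12=12
after ADD R3, 20: R3=12+20=32
after ADD R2, 4: R2=116+4=120
after ADD R4, 2: R4=9+2=11
CMP R4, 11  (cmp 11,11)
JNZ top: not taken
STORE R3, [104] → M[104]=32
halt.
Total executed instructions: 40.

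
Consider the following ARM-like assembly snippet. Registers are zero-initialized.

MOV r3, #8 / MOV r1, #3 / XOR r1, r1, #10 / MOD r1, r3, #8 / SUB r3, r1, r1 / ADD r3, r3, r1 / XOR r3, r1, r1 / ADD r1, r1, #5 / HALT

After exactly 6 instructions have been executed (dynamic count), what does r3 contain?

0

r3=8
r1=3
r1=3^10=9
r1=8%8=0
r3=0-0=0
r3=0+0=0
After step 6: r3 = 0.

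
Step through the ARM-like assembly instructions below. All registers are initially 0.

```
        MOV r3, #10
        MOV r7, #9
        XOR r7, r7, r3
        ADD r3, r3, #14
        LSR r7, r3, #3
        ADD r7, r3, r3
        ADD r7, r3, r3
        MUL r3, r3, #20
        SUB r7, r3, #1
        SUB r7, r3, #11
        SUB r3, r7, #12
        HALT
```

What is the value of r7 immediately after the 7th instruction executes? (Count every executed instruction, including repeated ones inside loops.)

48

r3=10
r7=9
r7=9^10=3
r3=10+14=24
r7=24>>3=3
r7=24+24=48
r7=24+24=48
After step 7: r7 = 48.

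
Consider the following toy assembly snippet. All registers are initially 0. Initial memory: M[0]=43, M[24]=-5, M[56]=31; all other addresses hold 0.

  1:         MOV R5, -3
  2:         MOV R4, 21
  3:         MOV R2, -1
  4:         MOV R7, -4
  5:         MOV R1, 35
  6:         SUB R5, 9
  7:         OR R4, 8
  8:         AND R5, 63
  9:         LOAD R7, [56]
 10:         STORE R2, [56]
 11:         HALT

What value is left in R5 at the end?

52

MOV R5, -3 → R5=-3
MOV R4, 21 → R4=21
MOV R2, -1 → R2=-1
MOV R7, -4 → R7=-4
MOV R1, 35 → R1=35
SUB R5, 9 → R5=(-3)-9=-12
OR R4, 8 → R4=21|8=29
AND R5, 63 → R5=(-12)&63=52
LOAD R7, [56] → R7=M[56]=31
STORE R2, [56] → M[56]=-1
halt.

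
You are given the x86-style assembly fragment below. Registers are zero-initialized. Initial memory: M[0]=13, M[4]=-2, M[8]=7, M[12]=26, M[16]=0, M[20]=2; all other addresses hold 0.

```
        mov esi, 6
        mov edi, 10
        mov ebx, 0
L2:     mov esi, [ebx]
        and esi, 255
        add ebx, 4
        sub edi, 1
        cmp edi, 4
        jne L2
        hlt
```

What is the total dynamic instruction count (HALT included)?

after mov esi, 6: esi=6
after mov edi, 10: edi=10
after mov ebx, 0: ebx=0
after mov esi, [ebx]: esi=M[0]=13
after and esi, 255: esi=13&255=13
after add ebx, 4: ebx=0+4=4
after sub edi, 1: edi=10-1=9
cmp edi, 4  (cmp 9,4)
jne L2: taken
after mov esi, [ebx]: esi=M[4]=-2
after and esi, 255: esi=(-2)&255=254
after add ebx, 4: ebx=4+4=8
after sub edi, 1: edi=9-1=8
cmp edi, 4  (cmp 8,4)
jne L2: taken
after mov esi, [ebx]: esi=M[8]=7
after and esi, 255: esi=7&255=7
after add ebx, 4: ebx=8+4=12
after sub edi, 1: edi=8-1=7
cmp edi, 4  (cmp 7,4)
jne L2: taken
after mov esi, [ebx]: esi=M[12]=26
after and esi, 255: esi=26&255=26
after add ebx, 4: ebx=12+4=16
after sub edi, 1: edi=7-1=6
cmp edi, 4  (cmp 6,4)
jne L2: taken
after mov esi, [ebx]: esi=M[16]=0
after and esi, 255: esi=0&255=0
after add ebx, 4: ebx=16+4=20
after sub edi, 1: edi=6-1=5
cmp edi, 4  (cmp 5,4)
jne L2: taken
after mov esi, [ebx]: esi=M[20]=2
after and esi, 255: esi=2&255=2
after add ebx, 4: ebx=20+4=24
after sub edi, 1: edi=5-1=4
cmp edi, 4  (cmp 4,4)
jne L2: not taken
halt.
Total executed instructions: 40.

40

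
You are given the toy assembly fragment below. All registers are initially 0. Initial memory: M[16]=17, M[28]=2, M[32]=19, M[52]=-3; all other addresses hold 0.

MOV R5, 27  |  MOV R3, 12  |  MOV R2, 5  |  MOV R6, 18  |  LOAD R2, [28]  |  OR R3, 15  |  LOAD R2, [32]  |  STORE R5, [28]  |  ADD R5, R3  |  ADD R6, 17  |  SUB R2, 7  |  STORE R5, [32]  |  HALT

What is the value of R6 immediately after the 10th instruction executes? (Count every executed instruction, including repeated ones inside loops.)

R5=27
R3=12
R2=5
R6=18
R2=M[28]=2
R3=12|15=15
R2=M[32]=19
STORE R5, [28] → M[28]=27
R5=27+15=42
R6=18+17=35
After step 10: R6 = 35.

35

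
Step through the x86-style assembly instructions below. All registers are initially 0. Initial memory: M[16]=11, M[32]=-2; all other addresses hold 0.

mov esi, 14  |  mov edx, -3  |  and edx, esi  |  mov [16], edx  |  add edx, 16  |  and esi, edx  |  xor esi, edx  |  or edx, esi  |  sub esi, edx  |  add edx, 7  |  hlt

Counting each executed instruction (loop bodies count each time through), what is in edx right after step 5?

after mov esi, 14: esi=14
after mov edx, -3: edx=-3
after and edx, esi: edx=(-3)&14=12
mov [16], edx → M[16]=12
after add edx, 16: edx=12+16=28
After step 5: edx = 28.

28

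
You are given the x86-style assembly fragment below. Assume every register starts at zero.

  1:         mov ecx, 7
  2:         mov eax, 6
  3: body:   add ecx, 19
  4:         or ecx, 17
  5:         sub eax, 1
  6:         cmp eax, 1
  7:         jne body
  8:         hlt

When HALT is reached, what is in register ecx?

ecx=7
eax=6
ecx=7+19=26
ecx=26|17=27
eax=6-1=5
cmp eax, 1  (cmp 5,1)
jne body: taken
ecx=27+19=46
ecx=46|17=63
eax=5-1=4
cmp eax, 1  (cmp 4,1)
jne body: taken
ecx=63+19=82
ecx=82|17=83
eax=4-1=3
cmp eax, 1  (cmp 3,1)
jne body: taken
ecx=83+19=102
ecx=102|17=119
eax=3-1=2
cmp eax, 1  (cmp 2,1)
jne body: taken
ecx=119+19=138
ecx=138|17=155
eax=2-1=1
cmp eax, 1  (cmp 1,1)
jne body: not taken
halt.

155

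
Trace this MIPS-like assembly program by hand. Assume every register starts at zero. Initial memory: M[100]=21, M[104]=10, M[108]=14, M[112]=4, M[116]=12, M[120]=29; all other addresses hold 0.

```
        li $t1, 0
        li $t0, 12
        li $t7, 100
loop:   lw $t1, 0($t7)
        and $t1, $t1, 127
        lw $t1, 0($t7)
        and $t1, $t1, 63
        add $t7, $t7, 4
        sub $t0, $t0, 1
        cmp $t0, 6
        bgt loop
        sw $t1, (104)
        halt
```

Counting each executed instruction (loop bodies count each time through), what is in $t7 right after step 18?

108

li $t1, 0 → $t1=0
li $t0, 12 → $t0=12
li $t7, 100 → $t7=100
lw $t1, 0($t7) → $t1=M[100]=21
and $t1, $t1, 127 → $t1=21&127=21
lw $t1, 0($t7) → $t1=M[100]=21
and $t1, $t1, 63 → $t1=21&63=21
add $t7, $t7, 4 → $t7=100+4=104
sub $t0, $t0, 1 → $t0=12-1=11
cmp $t0, 6  (cmp 11,6)
bgt loop: taken
lw $t1, 0($t7) → $t1=M[104]=10
and $t1, $t1, 127 → $t1=10&127=10
lw $t1, 0($t7) → $t1=M[104]=10
and $t1, $t1, 63 → $t1=10&63=10
add $t7, $t7, 4 → $t7=104+4=108
sub $t0, $t0, 1 → $t0=11-1=10
cmp $t0, 6  (cmp 10,6)
After step 18: $t7 = 108.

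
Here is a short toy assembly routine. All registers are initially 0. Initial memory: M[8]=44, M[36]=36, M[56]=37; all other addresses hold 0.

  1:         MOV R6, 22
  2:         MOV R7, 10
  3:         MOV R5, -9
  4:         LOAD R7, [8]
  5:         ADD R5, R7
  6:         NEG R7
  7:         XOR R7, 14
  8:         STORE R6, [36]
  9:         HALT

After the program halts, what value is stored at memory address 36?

22

after MOV R6, 22: R6=22
after MOV R7, 10: R7=10
after MOV R5, -9: R5=-9
after LOAD R7, [8]: R7=M[8]=44
after ADD R5, R7: R5=(-9)+44=35
after NEG R7: R7=-(44)=-44
after XOR R7, 14: R7=(-44)^14=-38
STORE R6, [36] → M[36]=22
halt.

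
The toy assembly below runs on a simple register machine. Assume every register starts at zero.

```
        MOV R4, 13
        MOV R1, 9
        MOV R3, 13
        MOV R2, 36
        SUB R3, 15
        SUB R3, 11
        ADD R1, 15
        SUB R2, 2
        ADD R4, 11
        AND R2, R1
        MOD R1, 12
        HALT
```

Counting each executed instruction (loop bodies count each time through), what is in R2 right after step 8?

after MOV R4, 13: R4=13
after MOV R1, 9: R1=9
after MOV R3, 13: R3=13
after MOV R2, 36: R2=36
after SUB R3, 15: R3=13-15=-2
after SUB R3, 11: R3=(-2)-11=-13
after ADD R1, 15: R1=9+15=24
after SUB R2, 2: R2=36-2=34
After step 8: R2 = 34.

34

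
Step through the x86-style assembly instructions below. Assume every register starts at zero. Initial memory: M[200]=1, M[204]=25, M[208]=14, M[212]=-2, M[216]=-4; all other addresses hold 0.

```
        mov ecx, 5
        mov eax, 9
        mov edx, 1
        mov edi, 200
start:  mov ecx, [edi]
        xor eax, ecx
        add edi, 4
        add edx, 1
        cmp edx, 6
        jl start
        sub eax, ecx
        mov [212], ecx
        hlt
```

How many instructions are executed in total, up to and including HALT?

37

ecx=5
eax=9
edx=1
edi=200
ecx=M[200]=1
eax=9^1=8
edi=200+4=204
edx=1+1=2
cmp edx, 6  (cmp 2,6)
jl start: taken
ecx=M[204]=25
eax=8^25=17
edi=204+4=208
edx=2+1=3
cmp edx, 6  (cmp 3,6)
jl start: taken
ecx=M[208]=14
eax=17^14=31
edi=208+4=212
edx=3+1=4
cmp edx, 6  (cmp 4,6)
jl start: taken
ecx=M[212]=-2
eax=31^(-2)=-31
edi=212+4=216
edx=4+1=5
cmp edx, 6  (cmp 5,6)
jl start: taken
ecx=M[216]=-4
eax=(-31)^(-4)=29
edi=216+4=220
edx=5+1=6
cmp edx, 6  (cmp 6,6)
jl start: not taken
eax=29-(-4)=33
mov [212], ecx → M[212]=-4
halt.
Total executed instructions: 37.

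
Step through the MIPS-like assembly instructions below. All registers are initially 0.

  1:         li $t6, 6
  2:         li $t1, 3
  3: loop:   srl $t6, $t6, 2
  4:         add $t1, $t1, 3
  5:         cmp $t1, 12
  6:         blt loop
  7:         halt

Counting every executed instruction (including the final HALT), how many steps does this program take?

15

$t6=6
$t1=3
$t6=6>>2=1
$t1=3+3=6
cmp $t1, 12  (cmp 6,12)
blt loop: taken
$t6=1>>2=0
$t1=6+3=9
cmp $t1, 12  (cmp 9,12)
blt loop: taken
$t6=0>>2=0
$t1=9+3=12
cmp $t1, 12  (cmp 12,12)
blt loop: not taken
halt.
Total executed instructions: 15.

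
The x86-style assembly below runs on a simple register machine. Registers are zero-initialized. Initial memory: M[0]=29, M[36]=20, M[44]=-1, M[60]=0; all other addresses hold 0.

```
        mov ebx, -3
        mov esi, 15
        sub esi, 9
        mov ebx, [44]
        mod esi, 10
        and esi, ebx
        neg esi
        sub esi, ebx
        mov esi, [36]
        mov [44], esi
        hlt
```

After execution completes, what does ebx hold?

ebx=-3
esi=15
esi=15-9=6
ebx=M[44]=-1
esi=6%10=6
esi=6&(-1)=6
esi=-(6)=-6
esi=(-6)-(-1)=-5
esi=M[36]=20
mov [44], esi → M[44]=20
halt.

-1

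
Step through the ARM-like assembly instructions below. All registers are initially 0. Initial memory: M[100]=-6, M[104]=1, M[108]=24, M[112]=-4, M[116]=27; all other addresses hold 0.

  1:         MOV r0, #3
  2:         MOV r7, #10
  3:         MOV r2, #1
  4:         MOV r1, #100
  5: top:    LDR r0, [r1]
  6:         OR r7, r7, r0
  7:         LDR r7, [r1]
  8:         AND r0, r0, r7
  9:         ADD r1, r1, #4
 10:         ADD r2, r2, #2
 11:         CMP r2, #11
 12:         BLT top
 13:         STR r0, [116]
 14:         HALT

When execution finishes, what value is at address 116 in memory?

27

MOV r0, #3 → r0=3
MOV r7, #10 → r7=10
MOV r2, #1 → r2=1
MOV r1, #100 → r1=100
LDR r0, [r1] → r0=M[100]=-6
OR r7, r7, r0 → r7=10|(-6)=-6
LDR r7, [r1] → r7=M[100]=-6
AND r0, r0, r7 → r0=(-6)&(-6)=-6
ADD r1, r1, #4 → r1=100+4=104
ADD r2, r2, #2 → r2=1+2=3
CMP r2, #11  (cmp 3,11)
BLT top: taken
LDR r0, [r1] → r0=M[104]=1
OR r7, r7, r0 → r7=(-6)|1=-5
LDR r7, [r1] → r7=M[104]=1
AND r0, r0, r7 → r0=1&1=1
ADD r1, r1, #4 → r1=104+4=108
ADD r2, r2, #2 → r2=3+2=5
CMP r2, #11  (cmp 5,11)
BLT top: taken
LDR r0, [r1] → r0=M[108]=24
OR r7, r7, r0 → r7=1|24=25
LDR r7, [r1] → r7=M[108]=24
AND r0, r0, r7 → r0=24&24=24
ADD r1, r1, #4 → r1=108+4=112
ADD r2, r2, #2 → r2=5+2=7
CMP r2, #11  (cmp 7,11)
BLT top: taken
LDR r0, [r1] → r0=M[112]=-4
OR r7, r7, r0 → r7=24|(-4)=-4
LDR r7, [r1] → r7=M[112]=-4
AND r0, r0, r7 → r0=(-4)&(-4)=-4
ADD r1, r1, #4 → r1=112+4=116
ADD r2, r2, #2 → r2=7+2=9
CMP r2, #11  (cmp 9,11)
BLT top: taken
LDR r0, [r1] → r0=M[116]=27
OR r7, r7, r0 → r7=(-4)|27=-1
LDR r7, [r1] → r7=M[116]=27
AND r0, r0, r7 → r0=27&27=27
ADD r1, r1, #4 → r1=116+4=120
ADD r2, r2, #2 → r2=9+2=11
CMP r2, #11  (cmp 11,11)
BLT top: not taken
STR r0, [116] → M[116]=27
halt.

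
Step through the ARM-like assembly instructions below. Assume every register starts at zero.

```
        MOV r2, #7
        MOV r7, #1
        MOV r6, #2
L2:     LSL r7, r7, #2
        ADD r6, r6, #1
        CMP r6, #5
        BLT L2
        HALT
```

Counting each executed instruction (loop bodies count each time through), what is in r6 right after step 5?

after MOV r2, #7: r2=7
after MOV r7, #1: r7=1
after MOV r6, #2: r6=2
after LSL r7, r7, #2: r7=1<<2=4
after ADD r6, r6, #1: r6=2+1=3
After step 5: r6 = 3.

3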